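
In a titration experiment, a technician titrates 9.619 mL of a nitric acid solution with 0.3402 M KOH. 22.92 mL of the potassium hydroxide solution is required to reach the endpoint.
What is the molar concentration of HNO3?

HNO3 + KOH → KNO3 + H2O
n(KOH) = 0.02292 L × 0.3402 mol/L = 7.797 × 10^-3 mol
n(HNO3) = 7.797 × 10^-3 mol (1:1 mole ratio)
[HNO3] = 7.797 × 10^-3 mol / 0.009619 L = 0.8106 mol/L

0.8106 M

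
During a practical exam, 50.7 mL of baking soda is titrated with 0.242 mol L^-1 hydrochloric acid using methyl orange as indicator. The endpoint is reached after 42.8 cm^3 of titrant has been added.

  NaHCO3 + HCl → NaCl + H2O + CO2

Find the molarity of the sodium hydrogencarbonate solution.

n(HCl) = 0.0428 L × 0.242 mol/L = 0.0104 mol
n(NaHCO3) = 0.0104 mol (1:1 mole ratio)
[NaHCO3] = 0.0104 mol / 0.0507 L = 0.204 mol/L

0.204 mol/L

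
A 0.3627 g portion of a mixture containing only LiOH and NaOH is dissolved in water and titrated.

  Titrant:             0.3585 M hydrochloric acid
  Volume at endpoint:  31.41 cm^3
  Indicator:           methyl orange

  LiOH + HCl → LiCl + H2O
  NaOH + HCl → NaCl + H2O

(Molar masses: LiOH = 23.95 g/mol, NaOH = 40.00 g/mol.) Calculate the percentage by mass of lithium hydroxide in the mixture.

n(HCl) = 0.03141 × 0.3585 = 0.01126 mol
Let x = n(LiOH), y = n(NaOH).
Titrant: 1x + 1y = 0.01126;  mass: 23.95x + 40.00y = 0.3627
Solving, x = 5.465 × 10^-3 mol, y = 5.795 × 10^-3 mol
mass of LiOH = 5.465 × 10^-3 × 23.95 = 0.1309 g
% LiOH = 0.1309 / 0.3627 × 100 = 36.09 %

36.09 %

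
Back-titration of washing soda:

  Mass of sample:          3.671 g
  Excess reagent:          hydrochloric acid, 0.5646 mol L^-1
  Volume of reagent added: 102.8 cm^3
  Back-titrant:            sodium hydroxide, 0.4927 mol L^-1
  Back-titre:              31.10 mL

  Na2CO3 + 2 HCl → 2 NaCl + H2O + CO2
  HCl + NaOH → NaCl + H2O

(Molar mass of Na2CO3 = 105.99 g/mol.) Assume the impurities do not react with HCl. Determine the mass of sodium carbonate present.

n(HCl) added = 0.1028 × 0.5646 = 0.05804 mol
n(NaOH) used in back-titration = 0.03110 × 0.4927 = 0.01532 mol
n(HCl) left over = 0.01532 mol (1:1 ratio)
n(HCl) consumed by analyte = 0.05804 − 0.01532 = 0.04272 mol
From the 1:2 ratio, n(Na2CO3) = 1/2 × 0.04272 = 0.02136 mol
mass of Na2CO3 = 0.02136 × 105.99 = 2.264 g

2.264 g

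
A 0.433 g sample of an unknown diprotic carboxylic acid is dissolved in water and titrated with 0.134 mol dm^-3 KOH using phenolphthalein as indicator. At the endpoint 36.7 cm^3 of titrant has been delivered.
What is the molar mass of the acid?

n(KOH) = 0.0367 L × 0.134 mol/L = 4.92 × 10^-3 mol
From the 1:2 ratio, n(H2A) = 1/2 × 4.92 × 10^-3 = 2.46 × 10^-3 mol
M = m / n = 0.433 g / 2.46 × 10^-3 mol = 176 g/mol

176 g/mol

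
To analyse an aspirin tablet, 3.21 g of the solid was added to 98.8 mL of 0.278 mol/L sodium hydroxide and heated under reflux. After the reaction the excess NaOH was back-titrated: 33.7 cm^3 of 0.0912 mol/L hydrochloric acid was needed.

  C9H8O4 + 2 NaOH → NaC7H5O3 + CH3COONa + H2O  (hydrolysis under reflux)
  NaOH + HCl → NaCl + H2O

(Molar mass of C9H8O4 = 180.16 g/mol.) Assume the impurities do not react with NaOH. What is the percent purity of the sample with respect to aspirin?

68.5 %

n(NaOH) added = 0.0988 × 0.278 = 0.0275 mol
n(HCl) used in back-titration = 0.0337 × 0.0912 = 3.07 × 10^-3 mol
n(NaOH) left over = 3.07 × 10^-3 mol (1:1 ratio)
n(NaOH) consumed by analyte = 0.0275 − 3.07 × 10^-3 = 0.0244 mol
From the 1:2 ratio, n(C9H8O4) = 1/2 × 0.0244 = 0.0122 mol
mass of C9H8O4 = 0.0122 × 180.16 = 2.20 g
% C9H8O4 = 2.20 / 3.21 × 100 = 68.5 %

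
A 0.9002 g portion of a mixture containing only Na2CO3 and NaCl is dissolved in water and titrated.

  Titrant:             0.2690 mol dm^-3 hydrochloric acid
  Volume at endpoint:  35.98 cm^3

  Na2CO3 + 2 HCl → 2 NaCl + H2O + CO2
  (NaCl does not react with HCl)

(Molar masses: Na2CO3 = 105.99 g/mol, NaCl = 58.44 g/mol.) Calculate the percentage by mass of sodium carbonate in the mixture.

56.98 %

n(HCl) = 0.03598 × 0.2690 = 9.679 × 10^-3 mol
Let x = n(Na2CO3), y = n(NaCl).
Titrant: 2x = 9.679 × 10^-3;  mass: 105.99x + 58.44y = 0.9002
Solving, x = 4.839 × 10^-3 mol, y = 6.627 × 10^-3 mol
mass of Na2CO3 = 4.839 × 10^-3 × 105.99 = 0.5129 g
% Na2CO3 = 0.5129 / 0.9002 × 100 = 56.98 %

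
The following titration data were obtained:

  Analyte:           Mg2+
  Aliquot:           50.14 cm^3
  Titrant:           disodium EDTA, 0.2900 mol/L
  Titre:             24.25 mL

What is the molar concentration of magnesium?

0.1403 mol/L

Mg^2+ + EDTA^4- → [Mg(EDTA)]^2-
n(EDTA) = 0.02425 L × 0.2900 mol/L = 7.032 × 10^-3 mol
n(Mg2+) = 7.032 × 10^-3 mol (1:1 mole ratio)
[Mg2+] = 7.032 × 10^-3 mol / 0.05014 L = 0.1403 mol/L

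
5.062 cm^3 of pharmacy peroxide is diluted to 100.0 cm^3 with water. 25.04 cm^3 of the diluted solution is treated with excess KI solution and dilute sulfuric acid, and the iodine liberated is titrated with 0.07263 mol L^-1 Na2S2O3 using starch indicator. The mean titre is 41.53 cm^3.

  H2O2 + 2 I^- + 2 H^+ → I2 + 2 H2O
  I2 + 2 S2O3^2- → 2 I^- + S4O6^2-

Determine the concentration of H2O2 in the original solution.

1.190 mol/L

n(S2O3^2-) = 0.04153 × 0.07263 = 3.016 × 10^-3 mol
n(I2) = n(S2O3^2-)/2 = 1.508 × 10^-3 mol
n(H2O2) in the aliquot = 1.508 × 10^-3 mol (1:1 ratio)
[H2O2]_dilute = 1.508 × 10^-3 / 0.02504 = 0.06023 mol/L
[H2O2]_original = 0.06023 × 100.0/5.062 = 1.190 mol/L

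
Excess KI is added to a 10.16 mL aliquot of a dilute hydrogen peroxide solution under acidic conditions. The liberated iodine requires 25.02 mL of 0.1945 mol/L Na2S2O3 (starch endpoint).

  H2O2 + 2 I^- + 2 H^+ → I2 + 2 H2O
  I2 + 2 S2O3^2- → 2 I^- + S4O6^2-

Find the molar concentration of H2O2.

n(S2O3^2-) = 0.02502 × 0.1945 = 4.866 × 10^-3 mol
n(I2) = n(S2O3^2-)/2 = 2.433 × 10^-3 mol
n(H2O2) in the aliquot = 2.433 × 10^-3 mol (1:1 ratio)
[H2O2] = 2.433 × 10^-3 / 0.01016 = 0.2395 mol/L

0.2395 mol/L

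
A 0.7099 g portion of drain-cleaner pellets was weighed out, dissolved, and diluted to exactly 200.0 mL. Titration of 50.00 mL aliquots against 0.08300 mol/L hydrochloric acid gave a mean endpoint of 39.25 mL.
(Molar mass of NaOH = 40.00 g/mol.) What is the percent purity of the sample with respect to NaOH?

NaOH + HCl → NaCl + H2O
n(HCl) per titration = 0.03925 × 0.08300 = 3.258 × 10^-3 mol
n(NaOH) in each aliquot = 3.258 × 10^-3 mol (1:1 ratio)
n(NaOH) in the whole flask = 3.258 × 10^-3 × 200.0/50.00 = 0.01303 mol
mass of NaOH = 0.01303 × 40.00 = 0.5212 g
% NaOH = 0.5212 / 0.7099 × 100 = 73.42 %

73.42 %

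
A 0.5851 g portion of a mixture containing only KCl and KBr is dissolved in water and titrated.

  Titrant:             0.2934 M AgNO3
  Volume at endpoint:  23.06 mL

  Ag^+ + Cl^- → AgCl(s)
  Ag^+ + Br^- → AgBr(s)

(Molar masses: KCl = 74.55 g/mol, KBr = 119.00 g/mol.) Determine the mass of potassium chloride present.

n(AgNO3) = 0.02306 × 0.2934 = 6.766 × 10^-3 mol
Let x = n(KCl), y = n(KBr).
Titrant: 1x + 1y = 6.766 × 10^-3;  mass: 74.55x + 119.00y = 0.5851
Solving, x = 4.950 × 10^-3 mol, y = 1.816 × 10^-3 mol
mass of KCl = 4.950 × 10^-3 × 74.55 = 0.3690 g

0.3690 g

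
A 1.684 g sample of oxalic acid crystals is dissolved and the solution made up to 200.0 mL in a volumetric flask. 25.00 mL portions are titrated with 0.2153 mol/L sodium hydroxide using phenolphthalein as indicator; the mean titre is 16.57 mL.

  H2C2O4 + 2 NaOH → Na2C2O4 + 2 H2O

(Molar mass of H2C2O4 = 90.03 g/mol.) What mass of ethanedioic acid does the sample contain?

1.285 g

n(NaOH) per titration = 0.01657 × 0.2153 = 3.568 × 10^-3 mol
From the 1:2 ratio, n(H2C2O4) in each aliquot = 1/2 × 3.568 × 10^-3 = 1.784 × 10^-3 mol
n(H2C2O4) in the whole flask = 1.784 × 10^-3 × 200.0/25.00 = 0.01427 mol
mass of H2C2O4 = 0.01427 × 90.03 = 1.285 g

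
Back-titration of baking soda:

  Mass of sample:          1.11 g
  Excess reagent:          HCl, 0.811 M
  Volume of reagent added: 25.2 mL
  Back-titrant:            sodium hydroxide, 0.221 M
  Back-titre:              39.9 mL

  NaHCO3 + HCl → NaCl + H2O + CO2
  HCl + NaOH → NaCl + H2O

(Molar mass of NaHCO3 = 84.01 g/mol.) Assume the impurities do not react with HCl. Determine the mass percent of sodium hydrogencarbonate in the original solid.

n(HCl) added = 0.0252 × 0.811 = 0.0204 mol
n(NaOH) used in back-titration = 0.0399 × 0.221 = 8.82 × 10^-3 mol
n(HCl) left over = 8.82 × 10^-3 mol (1:1 ratio)
n(HCl) consumed by analyte = 0.0204 − 8.82 × 10^-3 = 0.0116 mol
n(NaHCO3) = 0.0116 mol (1:1 ratio)
mass of NaHCO3 = 0.0116 × 84.01 = 0.976 g
% NaHCO3 = 0.976 / 1.11 × 100 = 87.9 %

87.9 %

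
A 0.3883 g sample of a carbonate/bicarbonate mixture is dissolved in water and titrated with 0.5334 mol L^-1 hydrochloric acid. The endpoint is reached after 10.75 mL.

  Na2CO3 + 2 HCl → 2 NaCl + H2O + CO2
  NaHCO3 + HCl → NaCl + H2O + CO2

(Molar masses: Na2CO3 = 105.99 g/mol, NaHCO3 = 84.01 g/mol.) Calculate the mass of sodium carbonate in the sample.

0.1596 g

n(HCl) = 0.01075 × 0.5334 = 5.734 × 10^-3 mol
Let x = n(Na2CO3), y = n(NaHCO3).
Titrant: 2x + 1y = 5.734 × 10^-3;  mass: 105.99x + 84.01y = 0.3883
Solving, x = 1.506 × 10^-3 mol, y = 2.722 × 10^-3 mol
mass of Na2CO3 = 1.506 × 10^-3 × 105.99 = 0.1596 g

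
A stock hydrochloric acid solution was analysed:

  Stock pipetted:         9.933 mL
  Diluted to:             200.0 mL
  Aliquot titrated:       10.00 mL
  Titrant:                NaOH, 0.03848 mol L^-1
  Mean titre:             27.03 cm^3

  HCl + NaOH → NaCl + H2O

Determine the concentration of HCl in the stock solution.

2.094 mol/L

n(NaOH) = 0.02703 × 0.03848 = 1.040 × 10^-3 mol
n(HCl) in the aliquot = 1.040 × 10^-3 mol (1:1 ratio)
[HCl]_dilute = 1.040 × 10^-3 / 0.01000 = 0.1040 mol/L
Dilution factor = 200.0 / 9.933 = 20.13
[HCl]_stock = 0.1040 × 20.13 = 2.094 mol/L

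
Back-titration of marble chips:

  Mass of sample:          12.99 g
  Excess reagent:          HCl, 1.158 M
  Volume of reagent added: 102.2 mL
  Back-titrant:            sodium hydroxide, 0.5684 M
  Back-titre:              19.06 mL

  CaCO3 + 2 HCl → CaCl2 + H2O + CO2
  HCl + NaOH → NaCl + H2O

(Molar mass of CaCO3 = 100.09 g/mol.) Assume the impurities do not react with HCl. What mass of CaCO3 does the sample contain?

5.381 g

n(HCl) added = 0.1022 × 1.158 = 0.1183 mol
n(NaOH) used in back-titration = 0.01906 × 0.5684 = 0.01083 mol
n(HCl) left over = 0.01083 mol (1:1 ratio)
n(HCl) consumed by analyte = 0.1183 − 0.01083 = 0.1075 mol
From the 1:2 ratio, n(CaCO3) = 1/2 × 0.1075 = 0.05376 mol
mass of CaCO3 = 0.05376 × 100.09 = 5.381 g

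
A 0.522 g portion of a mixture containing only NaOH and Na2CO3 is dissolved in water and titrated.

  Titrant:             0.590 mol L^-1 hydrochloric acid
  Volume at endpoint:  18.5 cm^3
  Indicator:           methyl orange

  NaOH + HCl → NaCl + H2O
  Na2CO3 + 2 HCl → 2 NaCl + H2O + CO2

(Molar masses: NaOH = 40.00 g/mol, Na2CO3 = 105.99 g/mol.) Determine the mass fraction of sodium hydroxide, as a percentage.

n(HCl) = 0.0185 × 0.590 = 0.0109 mol
Let x = n(NaOH), y = n(Na2CO3).
Titrant: 1x + 2y = 0.0109;  mass: 40.00x + 105.99y = 0.522
Solving, x = 4.34 × 10^-3 mol, y = 3.29 × 10^-3 mol
mass of NaOH = 4.34 × 10^-3 × 40.00 = 0.174 g
% NaOH = 0.174 / 0.522 × 100 = 33.3 %

33.3 %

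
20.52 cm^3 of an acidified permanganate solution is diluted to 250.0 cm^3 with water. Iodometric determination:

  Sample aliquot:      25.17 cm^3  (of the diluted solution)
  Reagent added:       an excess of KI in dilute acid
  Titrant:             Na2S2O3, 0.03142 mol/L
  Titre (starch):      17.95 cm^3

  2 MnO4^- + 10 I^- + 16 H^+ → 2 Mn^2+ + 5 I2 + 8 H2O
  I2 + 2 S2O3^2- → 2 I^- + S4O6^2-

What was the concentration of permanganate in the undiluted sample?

n(S2O3^2-) = 0.01795 × 0.03142 = 5.640 × 10^-4 mol
n(I2) = n(S2O3^2-)/2 = 2.820 × 10^-4 mol
From the 2:5 ratio, n(MnO4^-) in the aliquot = 2/5 × 2.820 × 10^-4 = 1.128 × 10^-4 mol
[MnO4^-]_dilute = 1.128 × 10^-4 / 0.02517 = 0.004481 mol/L
[MnO4^-]_original = 0.004481 × 250.0/20.52 = 0.05460 mol/L

0.05460 mol/L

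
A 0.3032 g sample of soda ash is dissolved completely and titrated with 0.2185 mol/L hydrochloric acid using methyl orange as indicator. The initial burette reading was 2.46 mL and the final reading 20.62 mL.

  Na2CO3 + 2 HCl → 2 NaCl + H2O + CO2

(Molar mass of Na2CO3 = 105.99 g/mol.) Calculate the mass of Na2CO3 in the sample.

n(HCl) = 0.01816 L × 0.2185 mol/L = 3.968 × 10^-3 mol
From the 1:2 ratio, n(Na2CO3) = 1/2 × 3.968 × 10^-3 = 1.984 × 10^-3 mol
mass of Na2CO3 = 1.984 × 10^-3 × 105.99 g/mol = 0.2103 g

0.2103 g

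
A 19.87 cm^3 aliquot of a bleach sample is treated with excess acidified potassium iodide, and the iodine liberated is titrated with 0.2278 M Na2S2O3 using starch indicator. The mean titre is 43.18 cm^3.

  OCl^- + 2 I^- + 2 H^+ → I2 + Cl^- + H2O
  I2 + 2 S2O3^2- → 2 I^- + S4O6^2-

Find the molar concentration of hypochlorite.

n(S2O3^2-) = 0.04318 × 0.2278 = 9.836 × 10^-3 mol
n(I2) = n(S2O3^2-)/2 = 4.918 × 10^-3 mol
n(OCl^-) in the aliquot = 4.918 × 10^-3 mol (1:1 ratio)
[OCl^-] = 4.918 × 10^-3 / 0.01987 = 0.2475 mol/L

0.2475 M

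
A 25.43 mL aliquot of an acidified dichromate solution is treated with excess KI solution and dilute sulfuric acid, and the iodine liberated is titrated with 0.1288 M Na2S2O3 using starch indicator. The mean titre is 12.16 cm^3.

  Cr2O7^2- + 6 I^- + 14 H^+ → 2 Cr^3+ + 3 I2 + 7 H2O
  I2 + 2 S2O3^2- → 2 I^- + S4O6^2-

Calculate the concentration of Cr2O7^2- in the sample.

0.01026 M

n(S2O3^2-) = 0.01216 × 0.1288 = 1.566 × 10^-3 mol
n(I2) = n(S2O3^2-)/2 = 7.831 × 10^-4 mol
From the 1:3 ratio, n(Cr2O7^2-) in the aliquot = 1/3 × 7.831 × 10^-4 = 2.610 × 10^-4 mol
[Cr2O7^2-] = 2.610 × 10^-4 / 0.02543 = 0.01026 mol/L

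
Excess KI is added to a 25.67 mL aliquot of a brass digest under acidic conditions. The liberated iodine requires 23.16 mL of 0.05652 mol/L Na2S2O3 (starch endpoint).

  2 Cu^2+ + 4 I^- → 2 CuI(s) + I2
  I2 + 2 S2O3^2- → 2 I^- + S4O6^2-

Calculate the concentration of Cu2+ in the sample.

0.05099 mol/L

n(S2O3^2-) = 0.02316 × 0.05652 = 1.309 × 10^-3 mol
n(I2) = n(S2O3^2-)/2 = 6.545 × 10^-4 mol
From the 2:1 ratio, n(Cu2+) in the aliquot = 2/1 × 6.545 × 10^-4 = 1.309 × 10^-3 mol
[Cu2+] = 1.309 × 10^-3 / 0.02567 = 0.05099 mol/L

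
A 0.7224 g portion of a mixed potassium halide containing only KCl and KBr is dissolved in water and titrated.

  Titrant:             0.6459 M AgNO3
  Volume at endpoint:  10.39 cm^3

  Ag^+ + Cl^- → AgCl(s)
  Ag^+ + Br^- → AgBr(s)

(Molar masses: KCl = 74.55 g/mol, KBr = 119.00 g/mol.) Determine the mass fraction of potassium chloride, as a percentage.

17.69 %

n(AgNO3) = 0.01039 × 0.6459 = 6.711 × 10^-3 mol
Let x = n(KCl), y = n(KBr).
Titrant: 1x + 1y = 6.711 × 10^-3;  mass: 74.55x + 119.00y = 0.7224
Solving, x = 1.714 × 10^-3 mol, y = 4.997 × 10^-3 mol
mass of KCl = 1.714 × 10^-3 × 74.55 = 0.1278 g
% KCl = 0.1278 / 0.7224 × 100 = 17.69 %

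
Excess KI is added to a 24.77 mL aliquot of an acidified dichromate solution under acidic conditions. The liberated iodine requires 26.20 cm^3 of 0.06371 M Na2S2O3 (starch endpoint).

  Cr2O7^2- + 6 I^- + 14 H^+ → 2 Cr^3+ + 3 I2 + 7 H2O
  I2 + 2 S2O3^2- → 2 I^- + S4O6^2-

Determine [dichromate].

0.01123 M

n(S2O3^2-) = 0.02620 × 0.06371 = 1.669 × 10^-3 mol
n(I2) = n(S2O3^2-)/2 = 8.346 × 10^-4 mol
From the 1:3 ratio, n(Cr2O7^2-) in the aliquot = 1/3 × 8.346 × 10^-4 = 2.782 × 10^-4 mol
[Cr2O7^2-] = 2.782 × 10^-4 / 0.02477 = 0.01123 mol/L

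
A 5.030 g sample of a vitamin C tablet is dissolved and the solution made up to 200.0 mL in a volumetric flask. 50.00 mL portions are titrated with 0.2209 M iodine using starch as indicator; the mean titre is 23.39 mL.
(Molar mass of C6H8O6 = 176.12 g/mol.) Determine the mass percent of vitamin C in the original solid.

C6H8O6 + I2 → C6H6O6 + 2 HI
n(I2) per titration = 0.02339 × 0.2209 = 5.167 × 10^-3 mol
n(C6H8O6) in each aliquot = 5.167 × 10^-3 mol (1:1 ratio)
n(C6H8O6) in the whole flask = 5.167 × 10^-3 × 200.0/50.00 = 0.02067 mol
mass of C6H8O6 = 0.02067 × 176.12 = 3.640 g
% C6H8O6 = 3.640 / 5.030 × 100 = 72.36 %

72.36 %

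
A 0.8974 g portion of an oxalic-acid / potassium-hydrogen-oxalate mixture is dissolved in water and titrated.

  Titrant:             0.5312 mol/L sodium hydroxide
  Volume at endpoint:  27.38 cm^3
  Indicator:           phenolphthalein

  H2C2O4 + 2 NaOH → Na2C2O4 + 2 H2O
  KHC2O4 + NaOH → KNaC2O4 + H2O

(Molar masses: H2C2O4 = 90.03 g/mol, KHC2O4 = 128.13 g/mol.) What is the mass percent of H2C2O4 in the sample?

58.31 %

n(NaOH) = 0.02738 × 0.5312 = 0.01454 mol
Let x = n(H2C2O4), y = n(KHC2O4).
Titrant: 2x + 1y = 0.01454;  mass: 90.03x + 128.13y = 0.8974
Solving, x = 5.812 × 10^-3 mol, y = 2.920 × 10^-3 mol
mass of H2C2O4 = 5.812 × 10^-3 × 90.03 = 0.5233 g
% H2C2O4 = 0.5233 / 0.8974 × 100 = 58.31 %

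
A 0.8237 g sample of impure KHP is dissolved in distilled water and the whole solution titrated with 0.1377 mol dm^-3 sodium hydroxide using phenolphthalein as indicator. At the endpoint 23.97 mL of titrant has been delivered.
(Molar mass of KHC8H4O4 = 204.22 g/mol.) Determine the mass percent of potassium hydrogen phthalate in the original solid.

KHC8H4O4 + NaOH → KNaC8H4O4 + H2O
n(NaOH) = 0.02397 L × 0.1377 mol/L = 3.301 × 10^-3 mol
n(KHC8H4O4) = 3.301 × 10^-3 mol (1:1 ratio)
mass of KHC8H4O4 = 3.301 × 10^-3 × 204.22 g/mol = 0.6741 g
% KHC8H4O4 = 0.6741 / 0.8237 × 100 = 81.83 %

81.83 %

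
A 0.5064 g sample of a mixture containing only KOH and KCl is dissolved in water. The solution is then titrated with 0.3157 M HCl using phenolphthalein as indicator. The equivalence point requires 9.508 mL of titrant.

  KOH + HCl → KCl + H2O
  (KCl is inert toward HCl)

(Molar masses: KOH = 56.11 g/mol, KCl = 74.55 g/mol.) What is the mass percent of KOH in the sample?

n(HCl) = 0.009508 × 0.3157 = 3.002 × 10^-3 mol
Let x = n(KOH), y = n(KCl).
Titrant: 1x = 3.002 × 10^-3;  mass: 56.11x + 74.55y = 0.5064
Solving, x = 3.002 × 10^-3 mol, y = 4.534 × 10^-3 mol
mass of KOH = 3.002 × 10^-3 × 56.11 = 0.1684 g
% KOH = 0.1684 / 0.5064 × 100 = 33.26 %

33.26 %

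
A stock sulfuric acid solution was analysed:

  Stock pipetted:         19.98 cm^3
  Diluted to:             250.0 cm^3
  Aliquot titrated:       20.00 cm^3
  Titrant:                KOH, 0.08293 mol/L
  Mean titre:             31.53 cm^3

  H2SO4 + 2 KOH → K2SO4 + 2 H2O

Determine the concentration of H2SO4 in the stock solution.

n(KOH) = 0.03153 × 0.08293 = 2.615 × 10^-3 mol
From the 1:2 ratio, n(H2SO4) in the aliquot = 1/2 × 2.615 × 10^-3 = 1.307 × 10^-3 mol
[H2SO4]_dilute = 1.307 × 10^-3 / 0.02000 = 0.06537 mol/L
Dilution factor = 250.0 / 19.98 = 12.51
[H2SO4]_stock = 0.06537 × 12.51 = 0.8179 mol/L

0.8179 mol/L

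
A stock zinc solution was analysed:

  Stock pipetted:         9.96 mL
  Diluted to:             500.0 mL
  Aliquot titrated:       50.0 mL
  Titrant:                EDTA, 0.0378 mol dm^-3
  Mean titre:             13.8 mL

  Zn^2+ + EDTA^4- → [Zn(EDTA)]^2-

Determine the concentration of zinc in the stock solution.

n(EDTA) = 0.0138 × 0.0378 = 5.22 × 10^-4 mol
n(Zn2+) in the aliquot = 5.22 × 10^-4 mol (1:1 ratio)
[Zn2+]_dilute = 5.22 × 10^-4 / 0.0500 = 0.0104 mol/L
Dilution factor = 500.0 / 9.96 = 50.20
[Zn2+]_stock = 0.0104 × 50.20 = 0.524 mol/L

0.524 mol/L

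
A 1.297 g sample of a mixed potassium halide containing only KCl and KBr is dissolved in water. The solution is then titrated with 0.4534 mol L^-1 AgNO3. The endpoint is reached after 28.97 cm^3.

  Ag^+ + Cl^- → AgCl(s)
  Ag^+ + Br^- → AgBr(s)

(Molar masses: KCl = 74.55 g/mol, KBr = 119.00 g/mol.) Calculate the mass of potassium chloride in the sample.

n(AgNO3) = 0.02897 × 0.4534 = 0.01313 mol
Let x = n(KCl), y = n(KBr).
Titrant: 1x + 1y = 0.01313;  mass: 74.55x + 119.00y = 1.297
Solving, x = 5.986 × 10^-3 mol, y = 7.149 × 10^-3 mol
mass of KCl = 5.986 × 10^-3 × 74.55 = 0.4462 g

0.4462 g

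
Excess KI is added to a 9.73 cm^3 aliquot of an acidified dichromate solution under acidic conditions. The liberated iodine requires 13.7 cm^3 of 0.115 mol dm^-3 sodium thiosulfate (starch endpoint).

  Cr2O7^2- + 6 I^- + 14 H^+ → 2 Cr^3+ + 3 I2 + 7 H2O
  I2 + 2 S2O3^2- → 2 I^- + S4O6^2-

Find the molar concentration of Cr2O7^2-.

n(S2O3^2-) = 0.0137 × 0.115 = 1.58 × 10^-3 mol
n(I2) = n(S2O3^2-)/2 = 7.88 × 10^-4 mol
From the 1:3 ratio, n(Cr2O7^2-) in the aliquot = 1/3 × 7.88 × 10^-4 = 2.63 × 10^-4 mol
[Cr2O7^2-] = 2.63 × 10^-4 / 0.00973 = 0.0270 mol/L

0.0270 mol/L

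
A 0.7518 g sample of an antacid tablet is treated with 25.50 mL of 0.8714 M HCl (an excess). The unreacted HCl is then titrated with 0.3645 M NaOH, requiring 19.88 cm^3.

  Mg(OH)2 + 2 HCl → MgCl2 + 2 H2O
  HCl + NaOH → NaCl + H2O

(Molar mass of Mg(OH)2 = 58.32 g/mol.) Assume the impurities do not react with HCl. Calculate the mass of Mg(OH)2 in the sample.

0.4367 g

n(HCl) added = 0.02550 × 0.8714 = 0.02222 mol
n(NaOH) used in back-titration = 0.01988 × 0.3645 = 7.246 × 10^-3 mol
n(HCl) left over = 7.246 × 10^-3 mol (1:1 ratio)
n(HCl) consumed by analyte = 0.02222 − 7.246 × 10^-3 = 0.01497 mol
From the 1:2 ratio, n(Mg(OH)2) = 1/2 × 0.01497 = 7.487 × 10^-3 mol
mass of Mg(OH)2 = 7.487 × 10^-3 × 58.32 = 0.4367 g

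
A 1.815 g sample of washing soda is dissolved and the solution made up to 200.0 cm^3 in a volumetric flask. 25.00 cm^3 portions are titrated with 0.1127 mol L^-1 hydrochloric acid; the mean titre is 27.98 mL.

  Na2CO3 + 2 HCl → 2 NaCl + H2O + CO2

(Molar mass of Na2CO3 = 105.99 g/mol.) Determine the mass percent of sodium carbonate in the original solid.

n(HCl) per titration = 0.02798 × 0.1127 = 3.153 × 10^-3 mol
From the 1:2 ratio, n(Na2CO3) in each aliquot = 1/2 × 3.153 × 10^-3 = 1.577 × 10^-3 mol
n(Na2CO3) in the whole flask = 1.577 × 10^-3 × 200.0/25.00 = 0.01261 mol
mass of Na2CO3 = 0.01261 × 105.99 = 1.337 g
% Na2CO3 = 1.337 / 1.815 × 100 = 73.66 %

73.66 %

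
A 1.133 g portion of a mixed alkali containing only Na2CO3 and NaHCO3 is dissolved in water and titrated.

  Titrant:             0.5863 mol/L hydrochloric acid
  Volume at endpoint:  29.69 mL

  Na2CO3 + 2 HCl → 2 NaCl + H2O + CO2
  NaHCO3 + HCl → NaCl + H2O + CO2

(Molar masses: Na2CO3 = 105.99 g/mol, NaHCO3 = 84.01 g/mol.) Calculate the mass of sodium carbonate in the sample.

n(HCl) = 0.02969 × 0.5863 = 0.01741 mol
Let x = n(Na2CO3), y = n(NaHCO3).
Titrant: 2x + 1y = 0.01741;  mass: 105.99x + 84.01y = 1.133
Solving, x = 5.310 × 10^-3 mol, y = 6.787 × 10^-3 mol
mass of Na2CO3 = 5.310 × 10^-3 × 105.99 = 0.5628 g

0.5628 g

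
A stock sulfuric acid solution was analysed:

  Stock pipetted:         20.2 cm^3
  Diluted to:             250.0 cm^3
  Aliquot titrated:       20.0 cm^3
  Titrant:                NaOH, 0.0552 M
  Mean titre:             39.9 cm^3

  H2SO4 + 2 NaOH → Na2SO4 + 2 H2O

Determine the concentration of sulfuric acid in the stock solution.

0.681 M

n(NaOH) = 0.0399 × 0.0552 = 2.20 × 10^-3 mol
From the 1:2 ratio, n(H2SO4) in the aliquot = 1/2 × 2.20 × 10^-3 = 1.10 × 10^-3 mol
[H2SO4]_dilute = 1.10 × 10^-3 / 0.0200 = 0.0551 mol/L
Dilution factor = 250.0 / 20.2 = 12.38
[H2SO4]_stock = 0.0551 × 12.38 = 0.681 mol/L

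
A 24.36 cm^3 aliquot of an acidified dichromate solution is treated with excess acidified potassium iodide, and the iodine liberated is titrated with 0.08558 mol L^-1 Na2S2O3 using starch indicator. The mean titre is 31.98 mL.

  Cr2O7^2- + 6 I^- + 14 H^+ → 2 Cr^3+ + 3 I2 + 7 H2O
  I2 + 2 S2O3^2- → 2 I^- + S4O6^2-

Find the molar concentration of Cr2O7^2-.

0.01873 mol/L

n(S2O3^2-) = 0.03198 × 0.08558 = 2.737 × 10^-3 mol
n(I2) = n(S2O3^2-)/2 = 1.368 × 10^-3 mol
From the 1:3 ratio, n(Cr2O7^2-) in the aliquot = 1/3 × 1.368 × 10^-3 = 4.561 × 10^-4 mol
[Cr2O7^2-] = 4.561 × 10^-4 / 0.02436 = 0.01873 mol/L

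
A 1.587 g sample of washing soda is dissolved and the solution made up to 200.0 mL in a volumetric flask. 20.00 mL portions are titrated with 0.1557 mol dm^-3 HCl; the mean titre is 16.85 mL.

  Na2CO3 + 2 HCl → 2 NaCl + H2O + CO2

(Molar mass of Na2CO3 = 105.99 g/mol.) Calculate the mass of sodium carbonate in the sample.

n(HCl) per titration = 0.01685 × 0.1557 = 2.624 × 10^-3 mol
From the 1:2 ratio, n(Na2CO3) in each aliquot = 1/2 × 2.624 × 10^-3 = 1.312 × 10^-3 mol
n(Na2CO3) in the whole flask = 1.312 × 10^-3 × 200.0/20.00 = 0.01312 mol
mass of Na2CO3 = 0.01312 × 105.99 = 1.390 g

1.390 g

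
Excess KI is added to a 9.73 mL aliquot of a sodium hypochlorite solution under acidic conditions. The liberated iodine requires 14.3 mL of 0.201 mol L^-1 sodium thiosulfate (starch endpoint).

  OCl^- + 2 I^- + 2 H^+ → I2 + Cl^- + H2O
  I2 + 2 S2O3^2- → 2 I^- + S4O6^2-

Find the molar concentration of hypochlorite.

0.148 mol/L

n(S2O3^2-) = 0.0143 × 0.201 = 2.87 × 10^-3 mol
n(I2) = n(S2O3^2-)/2 = 1.44 × 10^-3 mol
n(OCl^-) in the aliquot = 1.44 × 10^-3 mol (1:1 ratio)
[OCl^-] = 1.44 × 10^-3 / 0.00973 = 0.148 mol/L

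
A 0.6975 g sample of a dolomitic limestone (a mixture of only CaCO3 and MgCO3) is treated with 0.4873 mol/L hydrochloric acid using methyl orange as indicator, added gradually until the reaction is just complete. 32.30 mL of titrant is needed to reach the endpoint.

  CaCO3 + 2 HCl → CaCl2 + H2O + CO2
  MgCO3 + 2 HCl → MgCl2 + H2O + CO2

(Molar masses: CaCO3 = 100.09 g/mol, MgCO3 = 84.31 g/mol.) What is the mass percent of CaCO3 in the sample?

n(HCl) = 0.03230 × 0.4873 = 0.01574 mol
Let x = n(CaCO3), y = n(MgCO3).
Titrant: 2x + 2y = 0.01574;  mass: 100.09x + 84.31y = 0.6975
Solving, x = 2.154 × 10^-3 mol, y = 5.716 × 10^-3 mol
mass of CaCO3 = 2.154 × 10^-3 × 100.09 = 0.2156 g
% CaCO3 = 0.2156 / 0.6975 × 100 = 30.91 %

30.91 %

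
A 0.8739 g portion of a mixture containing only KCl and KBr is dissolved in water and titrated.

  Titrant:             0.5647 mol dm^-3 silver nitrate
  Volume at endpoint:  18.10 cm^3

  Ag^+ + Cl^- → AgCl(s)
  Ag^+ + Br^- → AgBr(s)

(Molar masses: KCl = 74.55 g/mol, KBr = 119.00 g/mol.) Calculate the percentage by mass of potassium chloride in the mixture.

n(AgNO3) = 0.01810 × 0.5647 = 0.01022 mol
Let x = n(KCl), y = n(KBr).
Titrant: 1x + 1y = 0.01022;  mass: 74.55x + 119.00y = 0.8739
Solving, x = 7.703 × 10^-3 mol, y = 2.518 × 10^-3 mol
mass of KCl = 7.703 × 10^-3 × 74.55 = 0.5743 g
% KCl = 0.5743 / 0.8739 × 100 = 65.71 %

65.71 %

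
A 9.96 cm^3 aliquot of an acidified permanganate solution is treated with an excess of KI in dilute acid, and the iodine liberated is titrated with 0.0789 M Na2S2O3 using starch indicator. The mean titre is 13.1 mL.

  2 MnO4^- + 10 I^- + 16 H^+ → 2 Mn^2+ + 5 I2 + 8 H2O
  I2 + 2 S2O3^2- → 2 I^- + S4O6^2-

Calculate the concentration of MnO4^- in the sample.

n(S2O3^2-) = 0.0131 × 0.0789 = 1.03 × 10^-3 mol
n(I2) = n(S2O3^2-)/2 = 5.17 × 10^-4 mol
From the 2:5 ratio, n(MnO4^-) in the aliquot = 2/5 × 5.17 × 10^-4 = 2.07 × 10^-4 mol
[MnO4^-] = 2.07 × 10^-4 / 0.00996 = 0.0208 mol/L

0.0208 M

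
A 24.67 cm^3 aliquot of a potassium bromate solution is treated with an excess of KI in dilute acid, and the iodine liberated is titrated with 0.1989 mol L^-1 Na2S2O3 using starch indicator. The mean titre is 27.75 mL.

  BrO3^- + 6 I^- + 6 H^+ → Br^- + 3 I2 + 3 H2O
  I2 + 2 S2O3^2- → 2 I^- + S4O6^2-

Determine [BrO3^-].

0.03729 mol/L

n(S2O3^2-) = 0.02775 × 0.1989 = 5.519 × 10^-3 mol
n(I2) = n(S2O3^2-)/2 = 2.760 × 10^-3 mol
From the 1:3 ratio, n(BrO3^-) in the aliquot = 1/3 × 2.760 × 10^-3 = 9.199 × 10^-4 mol
[BrO3^-] = 9.199 × 10^-4 / 0.02467 = 0.03729 mol/L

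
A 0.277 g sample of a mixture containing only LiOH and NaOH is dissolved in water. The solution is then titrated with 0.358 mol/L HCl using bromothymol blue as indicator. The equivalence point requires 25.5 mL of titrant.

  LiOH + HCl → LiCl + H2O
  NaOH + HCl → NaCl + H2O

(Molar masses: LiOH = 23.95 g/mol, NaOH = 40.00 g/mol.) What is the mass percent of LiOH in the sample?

47.5 %

n(HCl) = 0.0255 × 0.358 = 9.13 × 10^-3 mol
Let x = n(LiOH), y = n(NaOH).
Titrant: 1x + 1y = 9.13 × 10^-3;  mass: 23.95x + 40.00y = 0.277
Solving, x = 5.49 × 10^-3 mol, y = 3.64 × 10^-3 mol
mass of LiOH = 5.49 × 10^-3 × 23.95 = 0.132 g
% LiOH = 0.132 / 0.277 × 100 = 47.5 %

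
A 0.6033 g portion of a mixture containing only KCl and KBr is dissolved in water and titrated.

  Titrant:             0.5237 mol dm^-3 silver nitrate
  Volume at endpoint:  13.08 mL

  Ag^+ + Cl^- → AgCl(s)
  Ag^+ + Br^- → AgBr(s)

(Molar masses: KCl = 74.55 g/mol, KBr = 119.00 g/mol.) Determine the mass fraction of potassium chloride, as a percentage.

n(AgNO3) = 0.01308 × 0.5237 = 6.850 × 10^-3 mol
Let x = n(KCl), y = n(KBr).
Titrant: 1x + 1y = 6.850 × 10^-3;  mass: 74.55x + 119.00y = 0.6033
Solving, x = 4.766 × 10^-3 mol, y = 2.084 × 10^-3 mol
mass of KCl = 4.766 × 10^-3 × 74.55 = 0.3553 g
% KCl = 0.3553 / 0.6033 × 100 = 58.89 %

58.89 %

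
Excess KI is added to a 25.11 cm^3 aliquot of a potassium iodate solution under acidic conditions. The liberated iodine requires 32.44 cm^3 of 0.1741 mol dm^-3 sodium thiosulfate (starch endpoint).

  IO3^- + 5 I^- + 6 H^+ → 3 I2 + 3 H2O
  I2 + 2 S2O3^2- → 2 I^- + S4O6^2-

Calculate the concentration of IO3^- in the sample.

n(S2O3^2-) = 0.03244 × 0.1741 = 5.648 × 10^-3 mol
n(I2) = n(S2O3^2-)/2 = 2.824 × 10^-3 mol
From the 1:3 ratio, n(IO3^-) in the aliquot = 1/3 × 2.824 × 10^-3 = 9.413 × 10^-4 mol
[IO3^-] = 9.413 × 10^-4 / 0.02511 = 0.03749 mol/L

0.03749 mol/L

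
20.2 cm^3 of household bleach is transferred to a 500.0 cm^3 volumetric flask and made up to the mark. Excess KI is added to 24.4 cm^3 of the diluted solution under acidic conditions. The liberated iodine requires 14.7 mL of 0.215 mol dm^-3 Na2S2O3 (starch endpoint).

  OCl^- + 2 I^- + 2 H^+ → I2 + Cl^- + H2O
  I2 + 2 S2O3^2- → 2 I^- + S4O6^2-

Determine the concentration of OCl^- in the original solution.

n(S2O3^2-) = 0.0147 × 0.215 = 3.16 × 10^-3 mol
n(I2) = n(S2O3^2-)/2 = 1.58 × 10^-3 mol
n(OCl^-) in the aliquot = 1.58 × 10^-3 mol (1:1 ratio)
[OCl^-]_dilute = 1.58 × 10^-3 / 0.0244 = 0.0648 mol/L
[OCl^-]_original = 0.0648 × 500.0/20.2 = 1.60 mol/L

1.60 mol/L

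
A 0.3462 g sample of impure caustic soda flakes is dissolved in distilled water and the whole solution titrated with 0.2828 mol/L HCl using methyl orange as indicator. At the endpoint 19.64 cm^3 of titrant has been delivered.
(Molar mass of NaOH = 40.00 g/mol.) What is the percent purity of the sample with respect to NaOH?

64.17 %

NaOH + HCl → NaCl + H2O
n(HCl) = 0.01964 L × 0.2828 mol/L = 5.554 × 10^-3 mol
n(NaOH) = 5.554 × 10^-3 mol (1:1 ratio)
mass of NaOH = 5.554 × 10^-3 × 40.00 g/mol = 0.2222 g
% NaOH = 0.2222 / 0.3462 × 100 = 64.17 %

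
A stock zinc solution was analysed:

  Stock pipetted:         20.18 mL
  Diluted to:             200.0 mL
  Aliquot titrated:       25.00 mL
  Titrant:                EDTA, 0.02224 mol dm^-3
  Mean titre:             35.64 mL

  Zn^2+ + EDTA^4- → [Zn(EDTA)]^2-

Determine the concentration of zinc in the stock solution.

0.3142 mol/L

n(EDTA) = 0.03564 × 0.02224 = 7.926 × 10^-4 mol
n(Zn2+) in the aliquot = 7.926 × 10^-4 mol (1:1 ratio)
[Zn2+]_dilute = 7.926 × 10^-4 / 0.02500 = 0.03171 mol/L
Dilution factor = 200.0 / 20.18 = 9.911
[Zn2+]_stock = 0.03171 × 9.911 = 0.3142 mol/L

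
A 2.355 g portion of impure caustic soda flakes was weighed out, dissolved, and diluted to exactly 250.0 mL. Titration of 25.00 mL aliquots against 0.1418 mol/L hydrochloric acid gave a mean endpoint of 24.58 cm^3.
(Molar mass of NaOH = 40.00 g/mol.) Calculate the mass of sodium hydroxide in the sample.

1.394 g

NaOH + HCl → NaCl + H2O
n(HCl) per titration = 0.02458 × 0.1418 = 3.485 × 10^-3 mol
n(NaOH) in each aliquot = 3.485 × 10^-3 mol (1:1 ratio)
n(NaOH) in the whole flask = 3.485 × 10^-3 × 250.0/25.00 = 0.03485 mol
mass of NaOH = 0.03485 × 40.00 = 1.394 g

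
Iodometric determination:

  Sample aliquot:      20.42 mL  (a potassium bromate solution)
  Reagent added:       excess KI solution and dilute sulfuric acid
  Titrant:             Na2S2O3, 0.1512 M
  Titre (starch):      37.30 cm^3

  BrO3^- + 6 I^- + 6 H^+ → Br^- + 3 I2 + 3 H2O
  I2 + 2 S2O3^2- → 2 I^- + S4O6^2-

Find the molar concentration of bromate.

n(S2O3^2-) = 0.03730 × 0.1512 = 5.640 × 10^-3 mol
n(I2) = n(S2O3^2-)/2 = 2.820 × 10^-3 mol
From the 1:3 ratio, n(BrO3^-) in the aliquot = 1/3 × 2.820 × 10^-3 = 9.400 × 10^-4 mol
[BrO3^-] = 9.400 × 10^-4 / 0.02042 = 0.04603 mol/L

0.04603 M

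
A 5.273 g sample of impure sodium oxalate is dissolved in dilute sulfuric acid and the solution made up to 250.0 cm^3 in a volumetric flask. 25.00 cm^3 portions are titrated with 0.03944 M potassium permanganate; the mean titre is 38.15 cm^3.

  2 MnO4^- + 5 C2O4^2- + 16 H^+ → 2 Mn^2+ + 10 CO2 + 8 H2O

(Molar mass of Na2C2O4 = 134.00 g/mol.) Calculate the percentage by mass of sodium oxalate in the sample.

95.59 %

n(KMnO4) per titration = 0.03815 × 0.03944 = 1.505 × 10^-3 mol
From the 5:2 ratio, n(Na2C2O4) in each aliquot = 5/2 × 1.505 × 10^-3 = 3.762 × 10^-3 mol
n(Na2C2O4) in the whole flask = 3.762 × 10^-3 × 250.0/25.00 = 0.03762 mol
mass of Na2C2O4 = 0.03762 × 134.00 = 5.041 g
% Na2C2O4 = 5.041 / 5.273 × 100 = 95.59 %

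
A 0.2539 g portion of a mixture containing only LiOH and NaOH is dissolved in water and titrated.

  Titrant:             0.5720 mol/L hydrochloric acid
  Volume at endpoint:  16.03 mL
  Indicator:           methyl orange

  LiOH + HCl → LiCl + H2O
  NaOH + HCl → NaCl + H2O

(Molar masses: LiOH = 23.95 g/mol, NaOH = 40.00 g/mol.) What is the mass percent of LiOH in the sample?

n(HCl) = 0.01603 × 0.5720 = 9.169 × 10^-3 mol
Let x = n(LiOH), y = n(NaOH).
Titrant: 1x + 1y = 9.169 × 10^-3;  mass: 23.95x + 40.00y = 0.2539
Solving, x = 7.032 × 10^-3 mol, y = 2.137 × 10^-3 mol
mass of LiOH = 7.032 × 10^-3 × 23.95 = 0.1684 g
% LiOH = 0.1684 / 0.2539 × 100 = 66.33 %

66.33 %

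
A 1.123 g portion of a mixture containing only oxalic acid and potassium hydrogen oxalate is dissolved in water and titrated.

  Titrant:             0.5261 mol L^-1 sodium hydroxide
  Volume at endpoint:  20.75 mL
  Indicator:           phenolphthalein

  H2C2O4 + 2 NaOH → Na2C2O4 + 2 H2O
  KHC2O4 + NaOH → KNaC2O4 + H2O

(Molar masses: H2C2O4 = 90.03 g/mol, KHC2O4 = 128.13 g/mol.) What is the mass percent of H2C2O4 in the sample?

n(NaOH) = 0.02075 × 0.5261 = 0.01092 mol
Let x = n(H2C2O4), y = n(KHC2O4).
Titrant: 2x + 1y = 0.01092;  mass: 90.03x + 128.13y = 1.123
Solving, x = 1.659 × 10^-3 mol, y = 7.599 × 10^-3 mol
mass of H2C2O4 = 1.659 × 10^-3 × 90.03 = 0.1493 g
% H2C2O4 = 0.1493 / 1.123 × 100 = 13.30 %

13.30 %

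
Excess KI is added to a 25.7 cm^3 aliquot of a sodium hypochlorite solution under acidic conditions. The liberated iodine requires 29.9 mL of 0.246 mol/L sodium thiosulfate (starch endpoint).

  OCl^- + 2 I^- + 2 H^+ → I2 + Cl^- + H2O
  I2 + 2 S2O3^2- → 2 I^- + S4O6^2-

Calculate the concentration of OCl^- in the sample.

0.143 mol/L

n(S2O3^2-) = 0.0299 × 0.246 = 7.36 × 10^-3 mol
n(I2) = n(S2O3^2-)/2 = 3.68 × 10^-3 mol
n(OCl^-) in the aliquot = 3.68 × 10^-3 mol (1:1 ratio)
[OCl^-] = 3.68 × 10^-3 / 0.0257 = 0.143 mol/L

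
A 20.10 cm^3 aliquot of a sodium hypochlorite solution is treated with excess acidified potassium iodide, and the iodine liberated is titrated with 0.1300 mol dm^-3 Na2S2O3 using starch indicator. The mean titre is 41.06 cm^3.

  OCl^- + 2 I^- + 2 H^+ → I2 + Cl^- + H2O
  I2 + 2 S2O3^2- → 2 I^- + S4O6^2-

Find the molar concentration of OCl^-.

0.1328 mol/L

n(S2O3^2-) = 0.04106 × 0.1300 = 5.338 × 10^-3 mol
n(I2) = n(S2O3^2-)/2 = 2.669 × 10^-3 mol
n(OCl^-) in the aliquot = 2.669 × 10^-3 mol (1:1 ratio)
[OCl^-] = 2.669 × 10^-3 / 0.02010 = 0.1328 mol/L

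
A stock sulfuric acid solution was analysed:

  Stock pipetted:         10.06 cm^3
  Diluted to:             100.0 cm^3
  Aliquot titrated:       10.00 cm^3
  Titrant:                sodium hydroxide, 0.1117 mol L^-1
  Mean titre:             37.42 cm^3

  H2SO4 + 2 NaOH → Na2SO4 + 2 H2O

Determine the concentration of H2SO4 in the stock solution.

2.077 mol/L

n(NaOH) = 0.03742 × 0.1117 = 4.180 × 10^-3 mol
From the 1:2 ratio, n(H2SO4) in the aliquot = 1/2 × 4.180 × 10^-3 = 2.090 × 10^-3 mol
[H2SO4]_dilute = 2.090 × 10^-3 / 0.01000 = 0.2090 mol/L
Dilution factor = 100.0 / 10.06 = 9.940
[H2SO4]_stock = 0.2090 × 9.940 = 2.077 mol/L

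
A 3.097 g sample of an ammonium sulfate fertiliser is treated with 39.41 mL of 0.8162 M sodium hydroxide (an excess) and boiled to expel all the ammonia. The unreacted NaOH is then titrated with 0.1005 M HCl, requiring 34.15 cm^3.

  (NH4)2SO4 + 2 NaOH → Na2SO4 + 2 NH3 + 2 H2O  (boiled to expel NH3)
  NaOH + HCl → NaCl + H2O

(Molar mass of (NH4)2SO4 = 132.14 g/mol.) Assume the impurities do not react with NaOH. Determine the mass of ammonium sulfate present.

1.898 g

n(NaOH) added = 0.03941 × 0.8162 = 0.03217 mol
n(HCl) used in back-titration = 0.03415 × 0.1005 = 3.432 × 10^-3 mol
n(NaOH) left over = 3.432 × 10^-3 mol (1:1 ratio)
n(NaOH) consumed by analyte = 0.03217 − 3.432 × 10^-3 = 0.02873 mol
From the 1:2 ratio, n((NH4)2SO4) = 1/2 × 0.02873 = 0.01437 mol
mass of (NH4)2SO4 = 0.01437 × 132.14 = 1.898 g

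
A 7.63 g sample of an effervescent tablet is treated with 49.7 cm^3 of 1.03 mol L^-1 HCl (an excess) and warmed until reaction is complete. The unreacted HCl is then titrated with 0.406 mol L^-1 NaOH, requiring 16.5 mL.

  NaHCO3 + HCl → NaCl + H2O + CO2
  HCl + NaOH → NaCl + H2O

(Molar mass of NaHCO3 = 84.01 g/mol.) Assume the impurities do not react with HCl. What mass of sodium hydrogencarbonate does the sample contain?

n(HCl) added = 0.0497 × 1.03 = 0.0512 mol
n(NaOH) used in back-titration = 0.0165 × 0.406 = 6.70 × 10^-3 mol
n(HCl) left over = 6.70 × 10^-3 mol (1:1 ratio)
n(HCl) consumed by analyte = 0.0512 − 6.70 × 10^-3 = 0.0445 mol
n(NaHCO3) = 0.0445 mol (1:1 ratio)
mass of NaHCO3 = 0.0445 × 84.01 = 3.74 g

3.74 g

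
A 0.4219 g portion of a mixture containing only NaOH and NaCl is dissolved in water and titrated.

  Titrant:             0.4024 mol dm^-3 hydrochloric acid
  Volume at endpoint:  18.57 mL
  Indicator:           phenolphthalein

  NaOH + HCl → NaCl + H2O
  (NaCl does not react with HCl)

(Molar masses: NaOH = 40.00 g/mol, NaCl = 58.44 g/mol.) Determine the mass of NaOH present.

n(HCl) = 0.01857 × 0.4024 = 7.473 × 10^-3 mol
Let x = n(NaOH), y = n(NaCl).
Titrant: 1x = 7.473 × 10^-3;  mass: 40.00x + 58.44y = 0.4219
Solving, x = 7.473 × 10^-3 mol, y = 2.105 × 10^-3 mol
mass of NaOH = 7.473 × 10^-3 × 40.00 = 0.2989 g

0.2989 g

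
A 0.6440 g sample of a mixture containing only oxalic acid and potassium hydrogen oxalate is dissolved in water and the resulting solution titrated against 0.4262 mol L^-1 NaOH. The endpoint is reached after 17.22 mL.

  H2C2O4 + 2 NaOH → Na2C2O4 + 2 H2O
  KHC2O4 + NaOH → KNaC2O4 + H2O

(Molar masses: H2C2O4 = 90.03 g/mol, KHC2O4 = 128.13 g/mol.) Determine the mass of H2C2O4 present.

n(NaOH) = 0.01722 × 0.4262 = 7.339 × 10^-3 mol
Let x = n(H2C2O4), y = n(KHC2O4).
Titrant: 2x + 1y = 7.339 × 10^-3;  mass: 90.03x + 128.13y = 0.6440
Solving, x = 1.783 × 10^-3 mol, y = 3.773 × 10^-3 mol
mass of H2C2O4 = 1.783 × 10^-3 × 90.03 = 0.1605 g

0.1605 g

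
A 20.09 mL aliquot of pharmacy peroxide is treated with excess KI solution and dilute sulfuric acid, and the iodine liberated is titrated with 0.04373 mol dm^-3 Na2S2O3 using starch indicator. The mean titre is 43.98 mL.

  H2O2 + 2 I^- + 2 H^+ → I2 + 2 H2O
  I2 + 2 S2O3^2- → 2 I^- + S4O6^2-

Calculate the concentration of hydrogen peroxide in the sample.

n(S2O3^2-) = 0.04398 × 0.04373 = 1.923 × 10^-3 mol
n(I2) = n(S2O3^2-)/2 = 9.616 × 10^-4 mol
n(H2O2) in the aliquot = 9.616 × 10^-4 mol (1:1 ratio)
[H2O2] = 9.616 × 10^-4 / 0.02009 = 0.04787 mol/L

0.04787 mol/L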